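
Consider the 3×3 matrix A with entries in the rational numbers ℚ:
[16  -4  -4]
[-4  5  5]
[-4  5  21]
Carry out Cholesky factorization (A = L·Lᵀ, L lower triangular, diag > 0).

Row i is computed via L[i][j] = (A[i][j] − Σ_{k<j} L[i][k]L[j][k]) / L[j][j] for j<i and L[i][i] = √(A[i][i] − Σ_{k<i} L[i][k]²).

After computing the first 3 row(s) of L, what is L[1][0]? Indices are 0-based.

Step 1: L[0][0] = √(16) = 4.
  L[1][0] = (-4) / L[0][0] = -1.
Step 2: L[1][1] = √(4) = 2.
  L[2][0] = (-4) / L[0][0] = -1.
  L[2][1] = (4) / L[1][1] = 2.
Step 3: L[2][2] = √(16) = 4.

L[1][0] = -1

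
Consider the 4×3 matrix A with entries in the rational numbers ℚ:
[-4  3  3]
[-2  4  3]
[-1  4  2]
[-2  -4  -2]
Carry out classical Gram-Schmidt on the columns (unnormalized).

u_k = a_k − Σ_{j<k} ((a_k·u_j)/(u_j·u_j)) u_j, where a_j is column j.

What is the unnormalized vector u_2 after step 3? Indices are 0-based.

Step 1: u_0 = a_0 = (-4, -2, -1, -2).
Step 2: u_1 = a_1 − (-16/25)·u_0 = (11/25, 68/25, 84/25, -132/25).
Step 3: u_2 = a_2 − (-16/25)·u_0 − (669/1169)·u_1 = (220/1169, 191/1169, -94/167, -302/1169).

u_2 = (220/1169, 191/1169, -94/167, -302/1169)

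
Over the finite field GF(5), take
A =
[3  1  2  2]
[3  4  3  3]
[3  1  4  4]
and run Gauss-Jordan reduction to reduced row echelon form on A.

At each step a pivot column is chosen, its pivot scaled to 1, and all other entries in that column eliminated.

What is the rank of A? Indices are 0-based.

rank = 3

[1] R0 /= 3  ⇒  (1, 2, 4, 4)
     R1 -= 3·R0  ⇒  (0, 3, 1, 1)
     R2 -= 3·R0  ⇒  (0, 0, 2, 2)
[2] R1 /= 3  ⇒  (0, 1, 2, 2)
     R0 -= 2·R1  ⇒  (1, 0, 0, 0)
[3] R2 /= 2  ⇒  (0, 0, 1, 1)
     R1 -= 2·R2  ⇒  (0, 1, 0, 0)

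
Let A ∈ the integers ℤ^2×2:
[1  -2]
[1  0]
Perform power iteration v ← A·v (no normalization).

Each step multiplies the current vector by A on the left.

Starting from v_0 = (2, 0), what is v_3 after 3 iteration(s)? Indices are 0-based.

v_3 = (-6, -2)

v_0 = (2, 0).
v_1 = A·v_0 = (2, 2).
v_2 = A·v_1 = (-2, 2).
v_3 = A·v_2 = (-6, -2).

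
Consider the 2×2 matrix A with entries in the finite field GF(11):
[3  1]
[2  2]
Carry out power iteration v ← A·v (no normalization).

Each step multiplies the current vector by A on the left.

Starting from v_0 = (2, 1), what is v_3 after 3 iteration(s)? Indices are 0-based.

v_3 = (8, 7)

v_0 = (2, 1).
v_1 = A·v_0 = (7, 6).
v_2 = A·v_1 = (5, 4).
v_3 = A·v_2 = (8, 7).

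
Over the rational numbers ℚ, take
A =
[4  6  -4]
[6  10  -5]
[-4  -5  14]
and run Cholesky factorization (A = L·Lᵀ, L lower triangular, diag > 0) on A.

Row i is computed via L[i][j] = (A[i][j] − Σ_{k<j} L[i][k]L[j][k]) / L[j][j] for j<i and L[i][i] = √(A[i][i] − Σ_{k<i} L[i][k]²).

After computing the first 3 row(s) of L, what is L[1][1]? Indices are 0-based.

L[1][1] = 1

Step 1: L[0][0] = √(4) = 2.
  L[1][0] = (6) / L[0][0] = 3.
Step 2: L[1][1] = √(1) = 1.
  L[2][0] = (-4) / L[0][0] = -2.
  L[2][1] = (1) / L[1][1] = 1.
Step 3: L[2][2] = √(9) = 3.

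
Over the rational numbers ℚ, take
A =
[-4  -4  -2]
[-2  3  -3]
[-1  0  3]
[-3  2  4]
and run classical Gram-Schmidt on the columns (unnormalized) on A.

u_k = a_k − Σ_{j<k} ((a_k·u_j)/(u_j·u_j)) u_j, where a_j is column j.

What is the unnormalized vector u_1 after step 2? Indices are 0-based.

u_1 = (-52/15, 49/15, 2/15, 12/5)

Step 1: u_0 = a_0 = (-4, -2, -1, -3).
Step 2: u_1 = a_1 − (2/15)·u_0 = (-52/15, 49/15, 2/15, 12/5).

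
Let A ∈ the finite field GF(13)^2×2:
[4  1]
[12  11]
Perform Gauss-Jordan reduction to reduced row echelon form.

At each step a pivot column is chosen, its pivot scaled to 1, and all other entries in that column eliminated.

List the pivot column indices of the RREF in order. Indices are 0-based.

pivot(0,0)=4: scale R0 → (1, 10)
  clear (1,0): R1 −= (12)R0 → (0, 8)
pivot(1,1)=8: scale R1 → (0, 1)
  clear (0,1): R0 −= (10)R1 → (1, 0)

pivot columns: 0, 1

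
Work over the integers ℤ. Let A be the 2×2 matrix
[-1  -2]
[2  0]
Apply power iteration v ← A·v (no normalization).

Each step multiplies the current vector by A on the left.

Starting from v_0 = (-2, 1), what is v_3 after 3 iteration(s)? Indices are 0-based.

v_3 = (-8, 16)

v_0 = (-2, 1).
v_1 = A·v_0 = (0, -4).
v_2 = A·v_1 = (8, 0).
v_3 = A·v_2 = (-8, 16).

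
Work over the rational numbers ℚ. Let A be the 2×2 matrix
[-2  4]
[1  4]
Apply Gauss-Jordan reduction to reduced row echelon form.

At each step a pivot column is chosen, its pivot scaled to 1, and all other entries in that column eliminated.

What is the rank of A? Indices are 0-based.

rank = 2

step 1: normalize row 0 (÷-2) = (1, -2)
  row 1: subtract 1×row0 = (0, 6)
step 2: normalize row 1 (÷6) = (0, 1)
  row 0: subtract -2×row1 = (1, 0)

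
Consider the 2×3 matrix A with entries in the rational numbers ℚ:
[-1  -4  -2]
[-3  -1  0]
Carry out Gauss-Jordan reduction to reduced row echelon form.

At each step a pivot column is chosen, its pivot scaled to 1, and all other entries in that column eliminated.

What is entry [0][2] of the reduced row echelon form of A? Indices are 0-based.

M[0][2] = -2/11

[1] R0 /= -1  ⇒  (1, 4, 2)
     R1 -= -3·R0  ⇒  (0, 11, 6)
[2] R1 /= 11  ⇒  (0, 1, 6/11)
     R0 -= 4·R1  ⇒  (1, 0, -2/11)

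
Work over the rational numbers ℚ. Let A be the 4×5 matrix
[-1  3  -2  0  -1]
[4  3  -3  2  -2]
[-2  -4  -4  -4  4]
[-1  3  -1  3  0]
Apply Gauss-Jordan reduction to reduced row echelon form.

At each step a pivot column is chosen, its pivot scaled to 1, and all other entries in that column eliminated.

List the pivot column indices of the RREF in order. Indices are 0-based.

step 1: normalize row 0 (÷-1) = (1, -3, 2, 0, 1)
  row 1: subtract 4×row0 = (0, 15, -11, 2, -6)
  row 2: subtract -2×row0 = (0, -10, 0, -4, 6)
  row 3: subtract -1×row0 = (0, 0, 1, 3, 1)
step 2: normalize row 1 (÷15) = (0, 1, -11/15, 2/15, -2/5)
  row 0: subtract -3×row1 = (1, 0, -1/5, 2/5, -1/5)
  row 2: subtract -10×row1 = (0, 0, -22/3, -8/3, 2)
step 3: normalize row 2 (÷-22/3) = (0, 0, 1, 4/11, -3/11)
  row 0: subtract -1/5×row2 = (1, 0, 0, 26/55, -14/55)
  row 1: subtract -11/15×row2 = (0, 1, 0, 2/5, -3/5)
  row 3: subtract 1×row2 = (0, 0, 0, 29/11, 14/11)
step 4: normalize row 3 (÷29/11) = (0, 0, 0, 1, 14/29)
  row 0: subtract 26/55×row3 = (1, 0, 0, 0, -14/29)
  row 1: subtract 2/5×row3 = (0, 1, 0, 0, -23/29)
  row 2: subtract 4/11×row3 = (0, 0, 1, 0, -13/29)

pivot columns: 0, 1, 2, 3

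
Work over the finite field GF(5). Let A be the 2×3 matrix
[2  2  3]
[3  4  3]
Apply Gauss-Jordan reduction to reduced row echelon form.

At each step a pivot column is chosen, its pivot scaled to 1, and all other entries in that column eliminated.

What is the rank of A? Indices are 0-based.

[1] R0 /= 2  ⇒  (1, 1, 4)
     R1 -= 3·R0  ⇒  (0, 1, 1)
[2] R1 /= 1  ⇒  (0, 1, 1)
     R0 -= 1·R1  ⇒  (1, 0, 3)

rank = 2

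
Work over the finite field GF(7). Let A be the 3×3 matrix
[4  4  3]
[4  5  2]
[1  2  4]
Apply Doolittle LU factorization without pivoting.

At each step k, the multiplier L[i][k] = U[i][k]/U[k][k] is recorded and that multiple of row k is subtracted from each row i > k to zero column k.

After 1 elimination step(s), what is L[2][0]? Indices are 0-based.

[col 0] pivot 4
  R1 -= 1*R0 → (0, 1, 6)  (L[1][0] := 1)
  R2 -= 2*R0 → (0, 1, 5)  (L[2][0] := 2)

L[2][0] = 2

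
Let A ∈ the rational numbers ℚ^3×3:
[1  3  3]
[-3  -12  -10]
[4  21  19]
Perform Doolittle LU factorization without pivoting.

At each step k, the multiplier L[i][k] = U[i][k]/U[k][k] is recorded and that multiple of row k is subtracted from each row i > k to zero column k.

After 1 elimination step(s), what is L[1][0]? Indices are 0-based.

[col 0] pivot 1
  R1 -= -3*R0 → (0, -3, -1)  (L[1][0] := -3)
  R2 -= 4*R0 → (0, 9, 7)  (L[2][0] := 4)

L[1][0] = -3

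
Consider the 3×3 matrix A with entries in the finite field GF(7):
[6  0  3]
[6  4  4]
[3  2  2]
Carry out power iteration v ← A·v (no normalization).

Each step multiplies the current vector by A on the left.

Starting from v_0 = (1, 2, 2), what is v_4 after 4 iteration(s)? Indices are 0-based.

v_4 = (4, 3, 5)

v_0 = (1, 2, 2).
v_1 = A·v_0 = (5, 1, 4).
v_2 = A·v_1 = (0, 1, 4).
v_3 = A·v_2 = (5, 6, 3).
v_4 = A·v_3 = (4, 3, 5).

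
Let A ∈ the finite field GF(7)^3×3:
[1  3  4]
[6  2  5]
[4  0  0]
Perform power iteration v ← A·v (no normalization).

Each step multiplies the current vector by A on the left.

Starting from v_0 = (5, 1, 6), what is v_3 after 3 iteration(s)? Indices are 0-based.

v_3 = (0, 5, 2)

v_0 = (5, 1, 6).
v_1 = A·v_0 = (4, 6, 6).
v_2 = A·v_1 = (4, 3, 2).
v_3 = A·v_2 = (0, 5, 2).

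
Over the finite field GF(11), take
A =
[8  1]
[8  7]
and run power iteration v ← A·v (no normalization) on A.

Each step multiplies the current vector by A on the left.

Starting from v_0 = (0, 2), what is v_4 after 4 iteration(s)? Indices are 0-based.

v_4 = (9, 0)

v_0 = (0, 2).
v_1 = A·v_0 = (2, 3).
v_2 = A·v_1 = (8, 4).
v_3 = A·v_2 = (2, 4).
v_4 = A·v_3 = (9, 0).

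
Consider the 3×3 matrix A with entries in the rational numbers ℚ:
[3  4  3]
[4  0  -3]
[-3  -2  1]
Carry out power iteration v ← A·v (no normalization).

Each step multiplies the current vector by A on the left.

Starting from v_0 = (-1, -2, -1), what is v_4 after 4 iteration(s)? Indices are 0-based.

v_0 = (-1, -2, -1).
v_1 = A·v_0 = (-14, -1, 6).
v_2 = A·v_1 = (-28, -74, 50).
v_3 = A·v_2 = (-230, -262, 282).
v_4 = A·v_3 = (-892, -1766, 1496).

v_4 = (-892, -1766, 1496)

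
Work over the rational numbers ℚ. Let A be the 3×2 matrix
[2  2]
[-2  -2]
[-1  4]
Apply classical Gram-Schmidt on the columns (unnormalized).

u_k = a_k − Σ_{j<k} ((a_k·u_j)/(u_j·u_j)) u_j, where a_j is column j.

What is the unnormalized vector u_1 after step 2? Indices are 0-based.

Step 1: u_0 = a_0 = (2, -2, -1).
Step 2: u_1 = a_1 − (4/9)·u_0 = (10/9, -10/9, 40/9).

u_1 = (10/9, -10/9, 40/9)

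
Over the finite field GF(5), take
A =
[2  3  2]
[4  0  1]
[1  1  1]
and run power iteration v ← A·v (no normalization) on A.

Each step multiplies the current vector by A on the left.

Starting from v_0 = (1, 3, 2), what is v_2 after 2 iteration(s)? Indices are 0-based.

v_0 = (1, 3, 2).
v_1 = A·v_0 = (0, 1, 1).
v_2 = A·v_1 = (0, 1, 2).

v_2 = (0, 1, 2)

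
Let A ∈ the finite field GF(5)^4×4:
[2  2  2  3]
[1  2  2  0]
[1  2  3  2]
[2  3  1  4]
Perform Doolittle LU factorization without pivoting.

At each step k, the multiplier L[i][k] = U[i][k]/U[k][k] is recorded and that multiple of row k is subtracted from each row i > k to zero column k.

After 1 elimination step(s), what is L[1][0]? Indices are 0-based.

L[1][0] = 3

[col 0] pivot 2
  R1 -= 3*R0 → (0, 1, 1, 1)  (L[1][0] := 3)
  R2 -= 3*R0 → (0, 1, 2, 3)  (L[2][0] := 3)
  R3 -= 1*R0 → (0, 1, 4, 1)  (L[3][0] := 1)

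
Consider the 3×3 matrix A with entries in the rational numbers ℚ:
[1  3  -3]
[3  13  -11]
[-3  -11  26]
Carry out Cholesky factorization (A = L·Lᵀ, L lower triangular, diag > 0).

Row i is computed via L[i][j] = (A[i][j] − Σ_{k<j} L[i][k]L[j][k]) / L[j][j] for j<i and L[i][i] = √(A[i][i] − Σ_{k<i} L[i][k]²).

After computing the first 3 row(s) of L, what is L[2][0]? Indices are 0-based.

L[2][0] = -3

Step 1: L[0][0] = √(1) = 1.
  L[1][0] = (3) / L[0][0] = 3.
Step 2: L[1][1] = √(4) = 2.
  L[2][0] = (-3) / L[0][0] = -3.
  L[2][1] = (-2) / L[1][1] = -1.
Step 3: L[2][2] = √(16) = 4.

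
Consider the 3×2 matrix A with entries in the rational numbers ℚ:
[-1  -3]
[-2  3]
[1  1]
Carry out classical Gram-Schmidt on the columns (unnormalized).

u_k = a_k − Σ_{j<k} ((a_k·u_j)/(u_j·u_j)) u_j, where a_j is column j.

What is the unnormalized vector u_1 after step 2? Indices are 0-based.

u_1 = (-10/3, 7/3, 4/3)

Step 1: u_0 = a_0 = (-1, -2, 1).
Step 2: u_1 = a_1 − (-1/3)·u_0 = (-10/3, 7/3, 4/3).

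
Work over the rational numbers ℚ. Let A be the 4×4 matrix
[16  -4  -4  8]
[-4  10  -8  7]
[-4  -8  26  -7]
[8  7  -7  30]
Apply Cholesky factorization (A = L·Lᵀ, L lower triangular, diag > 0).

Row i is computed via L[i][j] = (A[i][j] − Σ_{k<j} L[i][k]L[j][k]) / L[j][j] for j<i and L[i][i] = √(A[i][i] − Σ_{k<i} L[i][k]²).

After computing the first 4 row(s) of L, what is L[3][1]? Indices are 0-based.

L[3][1] = 3

Step 1: L[0][0] = √(16) = 4.
  L[1][0] = (-4) / L[0][0] = -1.
Step 2: L[1][1] = √(9) = 3.
  L[2][0] = (-4) / L[0][0] = -1.
  L[2][1] = (-9) / L[1][1] = -3.
Step 3: L[2][2] = √(16) = 4.
  L[3][0] = (8) / L[0][0] = 2.
  L[3][1] = (9) / L[1][1] = 3.
  L[3][2] = (4) / L[2][2] = 1.
Step 4: L[3][3] = √(16) = 4.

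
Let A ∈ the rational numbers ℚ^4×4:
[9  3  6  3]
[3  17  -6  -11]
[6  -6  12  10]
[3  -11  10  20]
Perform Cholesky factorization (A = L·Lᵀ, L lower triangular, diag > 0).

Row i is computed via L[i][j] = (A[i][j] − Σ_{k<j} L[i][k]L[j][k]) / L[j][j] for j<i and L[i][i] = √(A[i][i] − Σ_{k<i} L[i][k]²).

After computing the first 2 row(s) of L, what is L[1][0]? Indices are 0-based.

L[1][0] = 1

Step 1: L[0][0] = √(9) = 3.
  L[1][0] = (3) / L[0][0] = 1.
Step 2: L[1][1] = √(16) = 4.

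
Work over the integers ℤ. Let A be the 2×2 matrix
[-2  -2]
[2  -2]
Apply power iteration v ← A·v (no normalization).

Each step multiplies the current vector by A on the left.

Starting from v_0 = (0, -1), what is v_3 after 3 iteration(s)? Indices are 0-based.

v_3 = (16, -16)

v_0 = (0, -1).
v_1 = A·v_0 = (2, 2).
v_2 = A·v_1 = (-8, 0).
v_3 = A·v_2 = (16, -16).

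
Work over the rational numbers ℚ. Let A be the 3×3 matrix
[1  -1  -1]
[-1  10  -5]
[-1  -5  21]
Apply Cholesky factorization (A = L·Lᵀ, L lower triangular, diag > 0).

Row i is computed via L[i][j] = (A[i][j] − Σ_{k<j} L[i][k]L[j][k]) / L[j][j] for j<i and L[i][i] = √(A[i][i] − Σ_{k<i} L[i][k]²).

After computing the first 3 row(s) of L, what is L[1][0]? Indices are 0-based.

L[1][0] = -1

Step 1: L[0][0] = √(1) = 1.
  L[1][0] = (-1) / L[0][0] = -1.
Step 2: L[1][1] = √(9) = 3.
  L[2][0] = (-1) / L[0][0] = -1.
  L[2][1] = (-6) / L[1][1] = -2.
Step 3: L[2][2] = √(16) = 4.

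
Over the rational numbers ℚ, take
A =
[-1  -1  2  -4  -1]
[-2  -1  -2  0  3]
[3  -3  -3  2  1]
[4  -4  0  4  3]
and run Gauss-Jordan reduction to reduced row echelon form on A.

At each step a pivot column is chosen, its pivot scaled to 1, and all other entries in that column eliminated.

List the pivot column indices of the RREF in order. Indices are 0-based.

pivot columns: 0, 1, 2, 3

[1] R0 /= -1  ⇒  (1, 1, -2, 4, 1)
     R1 -= -2·R0  ⇒  (0, 1, -6, 8, 5)
     R2 -= 3·R0  ⇒  (0, -6, 3, -10, -2)
     R3 -= 4·R0  ⇒  (0, -8, 8, -12, -1)
[2] R1 /= 1  ⇒  (0, 1, -6, 8, 5)
     R0 -= 1·R1  ⇒  (1, 0, 4, -4, -4)
     R2 -= -6·R1  ⇒  (0, 0, -33, 38, 28)
     R3 -= -8·R1  ⇒  (0, 0, -40, 52, 39)
[3] R2 /= -33  ⇒  (0, 0, 1, -38/33, -28/33)
     R0 -= 4·R2  ⇒  (1, 0, 0, 20/33, -20/33)
     R1 -= -6·R2  ⇒  (0, 1, 0, 12/11, -1/11)
     R3 -= -40·R2  ⇒  (0, 0, 0, 196/33, 167/33)
[4] R3 /= 196/33  ⇒  (0, 0, 0, 1, 167/196)
     R0 -= 20/33·R3  ⇒  (1, 0, 0, 0, -55/49)
     R1 -= 12/11·R3  ⇒  (0, 1, 0, 0, -50/49)
     R2 -= -38/33·R3  ⇒  (0, 0, 1, 0, 13/98)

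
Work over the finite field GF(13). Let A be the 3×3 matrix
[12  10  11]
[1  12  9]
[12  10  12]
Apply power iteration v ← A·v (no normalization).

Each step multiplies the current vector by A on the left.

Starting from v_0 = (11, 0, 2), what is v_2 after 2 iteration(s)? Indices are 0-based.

v_0 = (11, 0, 2).
v_1 = A·v_0 = (11, 3, 0).
v_2 = A·v_1 = (6, 8, 6).

v_2 = (6, 8, 6)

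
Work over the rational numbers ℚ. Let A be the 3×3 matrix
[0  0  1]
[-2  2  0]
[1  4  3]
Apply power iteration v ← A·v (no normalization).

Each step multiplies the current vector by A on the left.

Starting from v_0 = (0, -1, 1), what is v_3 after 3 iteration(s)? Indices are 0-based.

v_0 = (0, -1, 1).
v_1 = A·v_0 = (1, -2, -1).
v_2 = A·v_1 = (-1, -6, -10).
v_3 = A·v_2 = (-10, -10, -55).

v_3 = (-10, -10, -55)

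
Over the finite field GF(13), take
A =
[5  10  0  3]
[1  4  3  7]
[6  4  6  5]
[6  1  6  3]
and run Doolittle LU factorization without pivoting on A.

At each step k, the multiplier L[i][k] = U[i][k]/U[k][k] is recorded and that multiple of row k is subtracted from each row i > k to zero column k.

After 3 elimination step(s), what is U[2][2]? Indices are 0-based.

U[2][2] = 5

[col 0] pivot 5
  R1 -= 8*R0 → (0, 2, 3, 9)  (L[1][0] := 8)
  R2 -= 9*R0 → (0, 5, 6, 4)  (L[2][0] := 9)
  R3 -= 9*R0 → (0, 2, 6, 2)  (L[3][0] := 9)
[col 1] pivot 2
  R2 -= 9*R1 → (0, 0, 5, 1)  (L[2][1] := 9)
  R3 -= 1*R1 → (0, 0, 3, 6)  (L[3][1] := 1)
[col 2] pivot 5
  R3 -= 11*R2 → (0, 0, 0, 8)  (L[3][2] := 11)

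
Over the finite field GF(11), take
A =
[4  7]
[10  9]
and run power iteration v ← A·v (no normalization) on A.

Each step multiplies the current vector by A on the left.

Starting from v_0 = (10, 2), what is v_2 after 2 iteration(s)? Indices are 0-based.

v_0 = (10, 2).
v_1 = A·v_0 = (10, 8).
v_2 = A·v_1 = (8, 7).

v_2 = (8, 7)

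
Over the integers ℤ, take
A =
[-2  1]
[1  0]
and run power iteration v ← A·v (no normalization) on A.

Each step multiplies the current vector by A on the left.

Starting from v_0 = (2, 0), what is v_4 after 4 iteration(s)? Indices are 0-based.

v_0 = (2, 0).
v_1 = A·v_0 = (-4, 2).
v_2 = A·v_1 = (10, -4).
v_3 = A·v_2 = (-24, 10).
v_4 = A·v_3 = (58, -24).

v_4 = (58, -24)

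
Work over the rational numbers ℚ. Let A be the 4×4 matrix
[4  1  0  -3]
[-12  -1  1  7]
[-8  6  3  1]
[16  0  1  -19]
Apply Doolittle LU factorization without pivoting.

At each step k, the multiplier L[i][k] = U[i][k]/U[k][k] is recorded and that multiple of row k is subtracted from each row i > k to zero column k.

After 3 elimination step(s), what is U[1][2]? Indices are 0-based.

Step 1: pivot at (0,0) is 4.
  row1 ← row1 − (-3)·row0  ⇒  L[1][0]=-3, U row1=(0, 2, 1, -2)
  row2 ← row2 − (-2)·row0  ⇒  L[2][0]=-2, U row2=(0, 8, 3, -5)
  row3 ← row3 − (4)·row0  ⇒  L[3][0]=4, U row3=(0, -4, 1, -7)
Step 2: pivot at (1,1) is 2.
  row2 ← row2 − (4)·row1  ⇒  L[2][1]=4, U row2=(0, 0, -1, 3)
  row3 ← row3 − (-2)·row1  ⇒  L[3][1]=-2, U row3=(0, 0, 3, -11)
Step 3: pivot at (2,2) is -1.
  row3 ← row3 − (-3)·row2  ⇒  L[3][2]=-3, U row3=(0, 0, 0, -2)

U[1][2] = 1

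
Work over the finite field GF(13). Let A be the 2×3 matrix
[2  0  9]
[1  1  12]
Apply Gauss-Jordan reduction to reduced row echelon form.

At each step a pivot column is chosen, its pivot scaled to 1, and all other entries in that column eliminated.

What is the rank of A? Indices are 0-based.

pivot(0,0)=2: scale R0 → (1, 0, 11)
  clear (1,0): R1 −= (1)R0 → (0, 1, 1)
pivot(1,1)=1: scale R1 → (0, 1, 1)

rank = 2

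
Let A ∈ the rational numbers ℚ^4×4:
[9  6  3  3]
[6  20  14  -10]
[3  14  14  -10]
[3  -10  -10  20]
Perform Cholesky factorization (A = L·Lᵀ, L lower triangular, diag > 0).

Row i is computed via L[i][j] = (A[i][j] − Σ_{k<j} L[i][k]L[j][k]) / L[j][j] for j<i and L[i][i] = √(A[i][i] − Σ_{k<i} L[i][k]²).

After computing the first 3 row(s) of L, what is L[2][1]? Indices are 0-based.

Step 1: L[0][0] = √(9) = 3.
  L[1][0] = (6) / L[0][0] = 2.
Step 2: L[1][1] = √(16) = 4.
  L[2][0] = (3) / L[0][0] = 1.
  L[2][1] = (12) / L[1][1] = 3.
Step 3: L[2][2] = √(4) = 2.

L[2][1] = 3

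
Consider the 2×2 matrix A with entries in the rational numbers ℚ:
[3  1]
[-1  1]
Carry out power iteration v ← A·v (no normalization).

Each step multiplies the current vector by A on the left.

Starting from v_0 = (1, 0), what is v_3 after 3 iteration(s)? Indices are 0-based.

v_3 = (20, -12)

v_0 = (1, 0).
v_1 = A·v_0 = (3, -1).
v_2 = A·v_1 = (8, -4).
v_3 = A·v_2 = (20, -12).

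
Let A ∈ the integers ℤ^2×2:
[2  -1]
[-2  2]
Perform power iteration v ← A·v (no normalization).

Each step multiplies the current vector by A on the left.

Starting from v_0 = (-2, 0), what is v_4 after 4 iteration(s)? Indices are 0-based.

v_4 = (-136, 192)

v_0 = (-2, 0).
v_1 = A·v_0 = (-4, 4).
v_2 = A·v_1 = (-12, 16).
v_3 = A·v_2 = (-40, 56).
v_4 = A·v_3 = (-136, 192).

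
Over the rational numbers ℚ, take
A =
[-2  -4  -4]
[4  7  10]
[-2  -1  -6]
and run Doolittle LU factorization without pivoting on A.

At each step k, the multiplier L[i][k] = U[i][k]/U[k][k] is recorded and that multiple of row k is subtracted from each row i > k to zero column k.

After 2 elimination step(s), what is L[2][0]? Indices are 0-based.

[col 0] pivot -2
  R1 -= -2*R0 → (0, -1, 2)  (L[1][0] := -2)
  R2 -= 1*R0 → (0, 3, -2)  (L[2][0] := 1)
[col 1] pivot -1
  R2 -= -3*R1 → (0, 0, 4)  (L[2][1] := -3)

L[2][0] = 1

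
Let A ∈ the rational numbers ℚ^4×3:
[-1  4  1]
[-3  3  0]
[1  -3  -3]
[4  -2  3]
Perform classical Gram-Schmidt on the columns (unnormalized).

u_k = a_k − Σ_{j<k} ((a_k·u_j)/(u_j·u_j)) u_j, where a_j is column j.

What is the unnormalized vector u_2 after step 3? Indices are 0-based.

Step 1: u_0 = a_0 = (-1, -3, 1, 4).
Step 2: u_1 = a_1 − (-8/9)·u_0 = (28/9, 1/3, -19/9, 14/9).
Step 3: u_2 = a_2 − (8/27)·u_0 − (127/150)·u_1 = (-301/225, 91/150, -679/450, 112/225).

u_2 = (-301/225, 91/150, -679/450, 112/225)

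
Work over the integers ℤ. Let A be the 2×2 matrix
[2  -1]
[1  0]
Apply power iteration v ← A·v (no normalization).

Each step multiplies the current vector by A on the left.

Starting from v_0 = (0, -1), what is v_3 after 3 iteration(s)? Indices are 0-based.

v_3 = (3, 2)

v_0 = (0, -1).
v_1 = A·v_0 = (1, 0).
v_2 = A·v_1 = (2, 1).
v_3 = A·v_2 = (3, 2).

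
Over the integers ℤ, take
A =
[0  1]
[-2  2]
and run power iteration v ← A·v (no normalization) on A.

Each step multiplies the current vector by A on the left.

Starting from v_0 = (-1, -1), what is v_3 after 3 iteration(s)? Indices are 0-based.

v_0 = (-1, -1).
v_1 = A·v_0 = (-1, 0).
v_2 = A·v_1 = (0, 2).
v_3 = A·v_2 = (2, 4).

v_3 = (2, 4)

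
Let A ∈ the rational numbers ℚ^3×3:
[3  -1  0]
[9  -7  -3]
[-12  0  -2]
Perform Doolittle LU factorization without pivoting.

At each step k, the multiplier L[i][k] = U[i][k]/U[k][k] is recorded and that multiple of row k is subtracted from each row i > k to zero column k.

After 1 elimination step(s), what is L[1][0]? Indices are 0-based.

Step 1: pivot at (0,0) is 3.
  row1 ← row1 − (3)·row0  ⇒  L[1][0]=3, U row1=(0, -4, -3)
  row2 ← row2 − (-4)·row0  ⇒  L[2][0]=-4, U row2=(0, -4, -2)

L[1][0] = 3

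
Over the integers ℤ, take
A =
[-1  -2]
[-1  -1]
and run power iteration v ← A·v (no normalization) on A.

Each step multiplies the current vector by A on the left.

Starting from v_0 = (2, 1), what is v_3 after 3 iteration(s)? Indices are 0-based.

v_3 = (-24, -17)

v_0 = (2, 1).
v_1 = A·v_0 = (-4, -3).
v_2 = A·v_1 = (10, 7).
v_3 = A·v_2 = (-24, -17).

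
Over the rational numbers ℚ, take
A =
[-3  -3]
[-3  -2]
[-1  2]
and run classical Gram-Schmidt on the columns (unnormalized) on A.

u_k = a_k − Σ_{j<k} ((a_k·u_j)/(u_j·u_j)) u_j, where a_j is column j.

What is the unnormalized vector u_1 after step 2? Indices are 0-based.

u_1 = (-18/19, 1/19, 51/19)

Step 1: u_0 = a_0 = (-3, -3, -1).
Step 2: u_1 = a_1 − (13/19)·u_0 = (-18/19, 1/19, 51/19).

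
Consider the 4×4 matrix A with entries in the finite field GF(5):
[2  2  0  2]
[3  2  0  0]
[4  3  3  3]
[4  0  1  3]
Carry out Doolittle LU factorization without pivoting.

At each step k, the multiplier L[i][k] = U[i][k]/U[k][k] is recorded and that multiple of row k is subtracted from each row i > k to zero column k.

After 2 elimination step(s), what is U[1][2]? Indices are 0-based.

Step 1: pivot at (0,0) is 2.
  row1 ← row1 − (4)·row0  ⇒  L[1][0]=4, U row1=(0, 4, 0, 2)
  row2 ← row2 − (2)·row0  ⇒  L[2][0]=2, U row2=(0, 4, 3, 4)
  row3 ← row3 − (2)·row0  ⇒  L[3][0]=2, U row3=(0, 1, 1, 4)
Step 2: pivot at (1,1) is 4.
  row2 ← row2 − (1)·row1  ⇒  L[2][1]=1, U row2=(0, 0, 3, 2)
  row3 ← row3 − (4)·row1  ⇒  L[3][1]=4, U row3=(0, 0, 1, 1)

U[1][2] = 0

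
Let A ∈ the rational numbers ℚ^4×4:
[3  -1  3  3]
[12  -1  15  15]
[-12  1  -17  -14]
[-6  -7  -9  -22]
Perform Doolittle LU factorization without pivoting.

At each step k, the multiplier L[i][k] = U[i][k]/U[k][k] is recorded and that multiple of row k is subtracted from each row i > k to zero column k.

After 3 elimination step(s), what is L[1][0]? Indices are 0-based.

L[1][0] = 4

[col 0] pivot 3
  R1 -= 4*R0 → (0, 3, 3, 3)  (L[1][0] := 4)
  R2 -= -4*R0 → (0, -3, -5, -2)  (L[2][0] := -4)
  R3 -= -2*R0 → (0, -9, -3, -16)  (L[3][0] := -2)
[col 1] pivot 3
  R2 -= -1*R1 → (0, 0, -2, 1)  (L[2][1] := -1)
  R3 -= -3*R1 → (0, 0, 6, -7)  (L[3][1] := -3)
[col 2] pivot -2
  R3 -= -3*R2 → (0, 0, 0, -4)  (L[3][2] := -3)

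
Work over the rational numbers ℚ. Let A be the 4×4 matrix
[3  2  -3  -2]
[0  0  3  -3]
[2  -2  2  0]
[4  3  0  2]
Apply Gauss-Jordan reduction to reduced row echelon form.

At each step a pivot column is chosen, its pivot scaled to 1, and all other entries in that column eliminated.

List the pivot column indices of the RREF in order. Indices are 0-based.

step 1: normalize row 0 (÷3) = (1, 2/3, -1, -2/3)
  row 2: subtract 2×row0 = (0, -10/3, 4, 4/3)
  row 3: subtract 4×row0 = (0, 1/3, 4, 14/3)
step 2: exchange rows 1,2
step 2: normalize row 1 (÷-10/3) = (0, 1, -6/5, -2/5)
  row 0: subtract 2/3×row1 = (1, 0, -1/5, -2/5)
  row 3: subtract 1/3×row1 = (0, 0, 22/5, 24/5)
step 3: normalize row 2 (÷3) = (0, 0, 1, -1)
  row 0: subtract -1/5×row2 = (1, 0, 0, -3/5)
  row 1: subtract -6/5×row2 = (0, 1, 0, -8/5)
  row 3: subtract 22/5×row2 = (0, 0, 0, 46/5)
step 4: normalize row 3 (÷46/5) = (0, 0, 0, 1)
  row 0: subtract -3/5×row3 = (1, 0, 0, 0)
  row 1: subtract -8/5×row3 = (0, 1, 0, 0)
  row 2: subtract -1×row3 = (0, 0, 1, 0)

pivot columns: 0, 1, 2, 3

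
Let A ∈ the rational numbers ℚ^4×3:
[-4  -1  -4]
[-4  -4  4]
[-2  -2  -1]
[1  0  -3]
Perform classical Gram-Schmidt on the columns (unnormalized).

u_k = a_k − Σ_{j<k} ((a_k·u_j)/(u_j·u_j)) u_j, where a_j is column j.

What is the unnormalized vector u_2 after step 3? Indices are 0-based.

Step 1: u_0 = a_0 = (-4, -4, -2, 1).
Step 2: u_1 = a_1 − (24/37)·u_0 = (59/37, -52/37, -26/37, -24/37).
Step 3: u_2 = a_2 − (-1/37)·u_0 − (-346/201)·u_1 = (-274/201, 296/201, -455/201, -274/67).

u_2 = (-274/201, 296/201, -455/201, -274/67)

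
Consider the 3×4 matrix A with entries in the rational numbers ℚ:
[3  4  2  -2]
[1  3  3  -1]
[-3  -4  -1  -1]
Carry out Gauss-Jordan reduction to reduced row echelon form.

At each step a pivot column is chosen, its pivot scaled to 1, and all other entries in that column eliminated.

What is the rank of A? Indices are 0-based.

rank = 3

[1] R0 /= 3  ⇒  (1, 4/3, 2/3, -2/3)
     R1 -= 1·R0  ⇒  (0, 5/3, 7/3, -1/3)
     R2 -= -3·R0  ⇒  (0, 0, 1, -3)
[2] R1 /= 5/3  ⇒  (0, 1, 7/5, -1/5)
     R0 -= 4/3·R1  ⇒  (1, 0, -6/5, -2/5)
[3] R2 /= 1  ⇒  (0, 0, 1, -3)
     R0 -= -6/5·R2  ⇒  (1, 0, 0, -4)
     R1 -= 7/5·R2  ⇒  (0, 1, 0, 4)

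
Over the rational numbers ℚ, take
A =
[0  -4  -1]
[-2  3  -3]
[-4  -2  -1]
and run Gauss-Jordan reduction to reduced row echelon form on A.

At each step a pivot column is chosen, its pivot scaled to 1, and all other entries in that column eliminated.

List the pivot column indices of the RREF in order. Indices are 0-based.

pivot(0,0): swap R0↔R1
pivot(0,0)=-2: scale R0 → (1, -3/2, 3/2)
  clear (2,0): R2 −= (-4)R0 → (0, -8, 5)
pivot(1,1)=-4: scale R1 → (0, 1, 1/4)
  clear (0,1): R0 −= (-3/2)R1 → (1, 0, 15/8)
  clear (2,1): R2 −= (-8)R1 → (0, 0, 7)
pivot(2,2)=7: scale R2 → (0, 0, 1)
  clear (0,2): R0 −= (15/8)R2 → (1, 0, 0)
  clear (1,2): R1 −= (1/4)R2 → (0, 1, 0)

pivot columns: 0, 1, 2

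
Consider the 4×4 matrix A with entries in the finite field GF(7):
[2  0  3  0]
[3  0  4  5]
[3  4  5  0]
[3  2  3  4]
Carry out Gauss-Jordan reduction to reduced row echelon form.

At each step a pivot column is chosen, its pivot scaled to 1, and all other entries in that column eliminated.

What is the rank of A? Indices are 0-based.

[1] R0 /= 2  ⇒  (1, 0, 5, 0)
     R1 -= 3·R0  ⇒  (0, 0, 3, 5)
     R2 -= 3·R0  ⇒  (0, 4, 4, 0)
     R3 -= 3·R0  ⇒  (0, 2, 2, 4)
[2] R1 <-> R2
[2] R1 /= 4  ⇒  (0, 1, 1, 0)
     R3 -= 2·R1  ⇒  (0, 0, 0, 4)
[3] R2 /= 3  ⇒  (0, 0, 1, 4)
     R0 -= 5·R2  ⇒  (1, 0, 0, 1)
     R1 -= 1·R2  ⇒  (0, 1, 0, 3)
[4] R3 /= 4  ⇒  (0, 0, 0, 1)
     R0 -= 1·R3  ⇒  (1, 0, 0, 0)
     R1 -= 3·R3  ⇒  (0, 1, 0, 0)
     R2 -= 4·R3  ⇒  (0, 0, 1, 0)

rank = 4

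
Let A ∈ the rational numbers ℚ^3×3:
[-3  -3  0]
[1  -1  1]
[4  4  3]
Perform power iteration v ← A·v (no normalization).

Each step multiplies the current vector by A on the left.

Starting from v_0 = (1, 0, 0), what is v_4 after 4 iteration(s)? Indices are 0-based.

v_0 = (1, 0, 0).
v_1 = A·v_0 = (-3, 1, 4).
v_2 = A·v_1 = (6, 0, 4).
v_3 = A·v_2 = (-18, 10, 36).
v_4 = A·v_3 = (24, 8, 76).

v_4 = (24, 8, 76)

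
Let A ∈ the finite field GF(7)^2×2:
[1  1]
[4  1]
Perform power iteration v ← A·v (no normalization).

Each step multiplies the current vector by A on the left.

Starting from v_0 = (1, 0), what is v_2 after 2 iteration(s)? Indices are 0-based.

v_0 = (1, 0).
v_1 = A·v_0 = (1, 4).
v_2 = A·v_1 = (5, 1).

v_2 = (5, 1)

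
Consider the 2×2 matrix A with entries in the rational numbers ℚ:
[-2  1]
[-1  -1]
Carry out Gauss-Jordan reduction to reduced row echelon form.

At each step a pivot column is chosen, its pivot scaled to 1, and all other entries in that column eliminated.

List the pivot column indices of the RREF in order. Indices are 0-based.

pivot(0,0)=-2: scale R0 → (1, -1/2)
  clear (1,0): R1 −= (-1)R0 → (0, -3/2)
pivot(1,1)=-3/2: scale R1 → (0, 1)
  clear (0,1): R0 −= (-1/2)R1 → (1, 0)

pivot columns: 0, 1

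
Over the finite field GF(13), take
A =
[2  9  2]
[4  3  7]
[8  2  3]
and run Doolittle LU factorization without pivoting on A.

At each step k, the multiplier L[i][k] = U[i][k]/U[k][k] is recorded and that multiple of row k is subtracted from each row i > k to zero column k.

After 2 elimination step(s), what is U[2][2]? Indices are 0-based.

Step 1: pivot at (0,0) is 2.
  row1 ← row1 − (2)·row0  ⇒  L[1][0]=2, U row1=(0, 11, 3)
  row2 ← row2 − (4)·row0  ⇒  L[2][0]=4, U row2=(0, 5, 8)
Step 2: pivot at (1,1) is 11.
  row2 ← row2 − (4)·row1  ⇒  L[2][1]=4, U row2=(0, 0, 9)

U[2][2] = 9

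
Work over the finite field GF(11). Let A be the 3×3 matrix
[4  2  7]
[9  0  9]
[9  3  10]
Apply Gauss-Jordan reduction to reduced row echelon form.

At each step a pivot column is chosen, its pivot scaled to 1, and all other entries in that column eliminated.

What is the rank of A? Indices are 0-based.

step 1: normalize row 0 (÷4) = (1, 6, 10)
  row 1: subtract 9×row0 = (0, 1, 7)
  row 2: subtract 9×row0 = (0, 4, 8)
step 2: normalize row 1 (÷1) = (0, 1, 7)
  row 0: subtract 6×row1 = (1, 0, 1)
  row 2: subtract 4×row1 = (0, 0, 2)
step 3: normalize row 2 (÷2) = (0, 0, 1)
  row 0: subtract 1×row2 = (1, 0, 0)
  row 1: subtract 7×row2 = (0, 1, 0)

rank = 3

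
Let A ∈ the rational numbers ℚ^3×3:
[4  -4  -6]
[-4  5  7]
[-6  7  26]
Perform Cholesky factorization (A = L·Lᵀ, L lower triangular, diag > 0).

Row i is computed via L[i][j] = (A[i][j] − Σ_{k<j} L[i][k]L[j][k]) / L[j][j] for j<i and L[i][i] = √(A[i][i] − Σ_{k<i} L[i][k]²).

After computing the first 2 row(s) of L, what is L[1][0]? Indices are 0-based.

L[1][0] = -2

Step 1: L[0][0] = √(4) = 2.
  L[1][0] = (-4) / L[0][0] = -2.
Step 2: L[1][1] = √(1) = 1.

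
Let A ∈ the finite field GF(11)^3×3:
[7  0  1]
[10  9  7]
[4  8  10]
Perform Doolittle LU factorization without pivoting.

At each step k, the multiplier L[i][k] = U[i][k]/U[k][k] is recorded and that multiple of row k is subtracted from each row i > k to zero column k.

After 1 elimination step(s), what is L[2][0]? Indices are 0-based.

L[2][0] = 10

Step 1: pivot at (0,0) is 7.
  row1 ← row1 − (3)·row0  ⇒  L[1][0]=3, U row1=(0, 9, 4)
  row2 ← row2 − (10)·row0  ⇒  L[2][0]=10, U row2=(0, 8, 0)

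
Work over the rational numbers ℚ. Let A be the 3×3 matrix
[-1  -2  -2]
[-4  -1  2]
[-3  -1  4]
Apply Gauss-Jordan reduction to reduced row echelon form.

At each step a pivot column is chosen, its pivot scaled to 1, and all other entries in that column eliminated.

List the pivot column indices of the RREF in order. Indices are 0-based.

pivot columns: 0, 1, 2

step 1: normalize row 0 (÷-1) = (1, 2, 2)
  row 1: subtract -4×row0 = (0, 7, 10)
  row 2: subtract -3×row0 = (0, 5, 10)
step 2: normalize row 1 (÷7) = (0, 1, 10/7)
  row 0: subtract 2×row1 = (1, 0, -6/7)
  row 2: subtract 5×row1 = (0, 0, 20/7)
step 3: normalize row 2 (÷20/7) = (0, 0, 1)
  row 0: subtract -6/7×row2 = (1, 0, 0)
  row 1: subtract 10/7×row2 = (0, 1, 0)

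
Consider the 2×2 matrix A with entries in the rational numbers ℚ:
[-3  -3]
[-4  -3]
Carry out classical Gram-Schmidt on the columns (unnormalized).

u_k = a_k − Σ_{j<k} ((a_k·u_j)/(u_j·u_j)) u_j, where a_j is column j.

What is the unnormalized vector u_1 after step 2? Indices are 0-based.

Step 1: u_0 = a_0 = (-3, -4).
Step 2: u_1 = a_1 − (21/25)·u_0 = (-12/25, 9/25).

u_1 = (-12/25, 9/25)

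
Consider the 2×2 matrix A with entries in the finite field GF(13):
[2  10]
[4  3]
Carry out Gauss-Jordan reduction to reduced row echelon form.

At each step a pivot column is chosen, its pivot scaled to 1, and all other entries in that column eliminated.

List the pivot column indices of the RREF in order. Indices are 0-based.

pivot columns: 0, 1

[1] R0 /= 2  ⇒  (1, 5)
     R1 -= 4·R0  ⇒  (0, 9)
[2] R1 /= 9  ⇒  (0, 1)
     R0 -= 5·R1  ⇒  (1, 0)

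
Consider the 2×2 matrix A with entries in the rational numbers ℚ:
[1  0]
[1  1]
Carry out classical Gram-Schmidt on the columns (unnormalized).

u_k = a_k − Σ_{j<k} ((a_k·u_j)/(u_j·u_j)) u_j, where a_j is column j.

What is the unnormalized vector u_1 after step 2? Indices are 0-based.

Step 1: u_0 = a_0 = (1, 1).
Step 2: u_1 = a_1 − (1/2)·u_0 = (-1/2, 1/2).

u_1 = (-1/2, 1/2)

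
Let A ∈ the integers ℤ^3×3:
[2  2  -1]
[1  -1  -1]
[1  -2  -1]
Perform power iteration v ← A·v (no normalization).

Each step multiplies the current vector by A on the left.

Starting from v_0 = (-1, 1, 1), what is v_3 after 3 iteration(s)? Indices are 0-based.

v_3 = (-5, -19, -25)

v_0 = (-1, 1, 1).
v_1 = A·v_0 = (-1, -3, -4).
v_2 = A·v_1 = (-4, 6, 9).
v_3 = A·v_2 = (-5, -19, -25).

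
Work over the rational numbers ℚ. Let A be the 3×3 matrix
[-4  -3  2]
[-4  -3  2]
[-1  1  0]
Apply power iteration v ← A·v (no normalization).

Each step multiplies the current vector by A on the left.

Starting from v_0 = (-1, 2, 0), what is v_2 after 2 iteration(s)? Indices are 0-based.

v_2 = (20, 20, 0)

v_0 = (-1, 2, 0).
v_1 = A·v_0 = (-2, -2, 3).
v_2 = A·v_1 = (20, 20, 0).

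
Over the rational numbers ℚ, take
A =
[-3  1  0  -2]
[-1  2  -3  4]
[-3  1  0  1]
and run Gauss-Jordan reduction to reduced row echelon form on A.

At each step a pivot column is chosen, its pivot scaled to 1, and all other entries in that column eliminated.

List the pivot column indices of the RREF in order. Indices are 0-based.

[1] R0 /= -3  ⇒  (1, -1/3, 0, 2/3)
     R1 -= -1·R0  ⇒  (0, 5/3, -3, 14/3)
     R2 -= -3·R0  ⇒  (0, 0, 0, 3)
[2] R1 /= 5/3  ⇒  (0, 1, -9/5, 14/5)
     R0 -= -1/3·R1  ⇒  (1, 0, -3/5, 8/5)
column 2 empty below row 2
[3] R2 /= 3  ⇒  (0, 0, 0, 1)
     R0 -= 8/5·R2  ⇒  (1, 0, -3/5, 0)
     R1 -= 14/5·R2  ⇒  (0, 1, -9/5, 0)

pivot columns: 0, 1, 3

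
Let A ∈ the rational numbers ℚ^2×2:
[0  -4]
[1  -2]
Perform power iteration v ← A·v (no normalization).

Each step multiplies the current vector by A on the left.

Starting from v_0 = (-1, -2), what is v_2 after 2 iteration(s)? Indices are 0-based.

v_0 = (-1, -2).
v_1 = A·v_0 = (8, 3).
v_2 = A·v_1 = (-12, 2).

v_2 = (-12, 2)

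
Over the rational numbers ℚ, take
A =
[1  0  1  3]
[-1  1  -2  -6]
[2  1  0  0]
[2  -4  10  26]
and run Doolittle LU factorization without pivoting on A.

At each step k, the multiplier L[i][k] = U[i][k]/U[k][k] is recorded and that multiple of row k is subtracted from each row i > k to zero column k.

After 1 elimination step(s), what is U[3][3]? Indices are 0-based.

[col 0] pivot 1
  R1 -= -1*R0 → (0, 1, -1, -3)  (L[1][0] := -1)
  R2 -= 2*R0 → (0, 1, -2, -6)  (L[2][0] := 2)
  R3 -= 2*R0 → (0, -4, 8, 20)  (L[3][0] := 2)

U[3][3] = 20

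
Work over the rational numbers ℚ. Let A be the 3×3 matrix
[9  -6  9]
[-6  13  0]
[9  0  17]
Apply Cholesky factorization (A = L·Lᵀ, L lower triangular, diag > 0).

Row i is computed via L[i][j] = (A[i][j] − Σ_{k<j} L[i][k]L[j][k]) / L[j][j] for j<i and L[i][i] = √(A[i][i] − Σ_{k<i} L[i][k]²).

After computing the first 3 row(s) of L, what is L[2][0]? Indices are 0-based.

L[2][0] = 3

Step 1: L[0][0] = √(9) = 3.
  L[1][0] = (-6) / L[0][0] = -2.
Step 2: L[1][1] = √(9) = 3.
  L[2][0] = (9) / L[0][0] = 3.
  L[2][1] = (6) / L[1][1] = 2.
Step 3: L[2][2] = √(4) = 2.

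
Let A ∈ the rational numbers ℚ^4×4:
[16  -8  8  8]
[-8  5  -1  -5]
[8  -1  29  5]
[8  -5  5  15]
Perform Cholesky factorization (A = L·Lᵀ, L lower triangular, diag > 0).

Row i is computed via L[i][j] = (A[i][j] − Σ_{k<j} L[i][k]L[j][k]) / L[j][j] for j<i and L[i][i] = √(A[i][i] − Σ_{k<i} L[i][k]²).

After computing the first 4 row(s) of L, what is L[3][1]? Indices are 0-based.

Step 1: L[0][0] = √(16) = 4.
  L[1][0] = (-8) / L[0][0] = -2.
Step 2: L[1][1] = √(1) = 1.
  L[2][0] = (8) / L[0][0] = 2.
  L[2][1] = (3) / L[1][1] = 3.
Step 3: L[2][2] = √(16) = 4.
  L[3][0] = (8) / L[0][0] = 2.
  L[3][1] = (-1) / L[1][1] = -1.
  L[3][2] = (4) / L[2][2] = 1.
Step 4: L[3][3] = √(9) = 3.

L[3][1] = -1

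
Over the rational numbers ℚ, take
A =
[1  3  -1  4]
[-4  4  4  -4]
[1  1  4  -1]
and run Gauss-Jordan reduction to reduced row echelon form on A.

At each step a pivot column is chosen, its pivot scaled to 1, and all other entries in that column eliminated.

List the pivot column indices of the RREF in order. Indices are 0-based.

pivot(0,0)=1: scale R0 → (1, 3, -1, 4)
  clear (1,0): R1 −= (-4)R0 → (0, 16, 0, 12)
  clear (2,0): R2 −= (1)R0 → (0, -2, 5, -5)
pivot(1,1)=16: scale R1 → (0, 1, 0, 3/4)
  clear (0,1): R0 −= (3)R1 → (1, 0, -1, 7/4)
  clear (2,1): R2 −= (-2)R1 → (0, 0, 5, -7/2)
pivot(2,2)=5: scale R2 → (0, 0, 1, -7/10)
  clear (0,2): R0 −= (-1)R2 → (1, 0, 0, 21/20)

pivot columns: 0, 1, 2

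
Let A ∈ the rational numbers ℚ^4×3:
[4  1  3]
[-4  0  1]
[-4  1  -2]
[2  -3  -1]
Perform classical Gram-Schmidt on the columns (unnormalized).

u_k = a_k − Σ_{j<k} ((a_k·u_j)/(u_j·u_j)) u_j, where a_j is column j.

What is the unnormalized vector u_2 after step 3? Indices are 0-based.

Step 1: u_0 = a_0 = (4, -4, -4, 2).
Step 2: u_1 = a_1 − (-3/26)·u_0 = (19/13, -6/13, 7/13, -36/13).
Step 3: u_2 = a_2 − (7/26)·u_0 − (73/134)·u_1 = (151/134, 156/67, -163/134, -2/67).

u_2 = (151/134, 156/67, -163/134, -2/67)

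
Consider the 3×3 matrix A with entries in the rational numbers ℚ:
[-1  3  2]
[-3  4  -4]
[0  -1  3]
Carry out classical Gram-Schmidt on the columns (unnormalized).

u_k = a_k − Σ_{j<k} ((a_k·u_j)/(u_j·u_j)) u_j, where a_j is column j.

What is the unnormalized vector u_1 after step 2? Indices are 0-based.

Step 1: u_0 = a_0 = (-1, -3, 0).
Step 2: u_1 = a_1 − (-3/2)·u_0 = (3/2, -1/2, -1).

u_1 = (3/2, -1/2, -1)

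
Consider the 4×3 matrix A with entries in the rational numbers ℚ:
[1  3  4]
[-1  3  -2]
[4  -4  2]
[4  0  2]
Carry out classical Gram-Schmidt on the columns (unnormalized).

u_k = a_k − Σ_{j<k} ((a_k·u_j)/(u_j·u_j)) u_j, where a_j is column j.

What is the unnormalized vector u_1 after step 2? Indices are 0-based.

Step 1: u_0 = a_0 = (1, -1, 4, 4).
Step 2: u_1 = a_1 − (-8/17)·u_0 = (59/17, 43/17, -36/17, 32/17).

u_1 = (59/17, 43/17, -36/17, 32/17)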